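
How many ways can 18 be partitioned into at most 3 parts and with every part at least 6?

6

They are:
18
6, 12
7, 11
8, 10
9, 9
6, 6, 6
Counting gives 6.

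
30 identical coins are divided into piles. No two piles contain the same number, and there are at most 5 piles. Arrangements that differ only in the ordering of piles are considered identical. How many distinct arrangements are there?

268

Enumerating by decreasing first part gives 268 partitions in all.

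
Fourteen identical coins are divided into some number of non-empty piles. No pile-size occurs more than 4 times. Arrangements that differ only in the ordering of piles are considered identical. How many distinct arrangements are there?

100

Direct enumeration gives 100 partitions.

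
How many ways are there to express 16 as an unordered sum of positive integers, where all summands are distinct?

32

There are too many to list fully; the first 12 (by largest part) are:
16
15,1
14,2
13,3
13,2,1
12,4
12,3,1
11,5
11,4,1
11,3,2
10,6
10,5,1
…and 20 more, for 32 total.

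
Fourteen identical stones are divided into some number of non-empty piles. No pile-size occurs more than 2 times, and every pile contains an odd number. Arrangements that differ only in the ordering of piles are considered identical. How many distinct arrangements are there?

8

The partitions of 14 that satisfy the conditions:
13, 1
11, 3
9, 5
9, 3, 1, 1
7, 7
7, 5, 1, 1
7, 3, 3, 1
5, 5, 3, 1
That's 8 in total.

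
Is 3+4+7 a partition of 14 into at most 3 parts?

The parts sum to 14, and the condition 'there are at most 3 summands' holds.

Yes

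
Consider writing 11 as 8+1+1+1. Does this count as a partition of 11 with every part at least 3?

No

The parts sum to 11, and the condition 'every summand is at least 3' is violated.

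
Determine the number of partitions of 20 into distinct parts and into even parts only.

Enumerating:
20
18,2
16,4
14,6
14,4,2
12,8
12,6,2
10,8,2
10,6,4
8,6,4,2

10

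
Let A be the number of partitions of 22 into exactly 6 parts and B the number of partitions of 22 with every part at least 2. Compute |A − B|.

Partitions of 22 into exactly 6 parts: 136.
Partitions of 22 with every part at least 2: 210.
|136 − 210| = 74.

74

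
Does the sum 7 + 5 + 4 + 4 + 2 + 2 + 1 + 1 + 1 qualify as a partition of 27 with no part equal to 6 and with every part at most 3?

No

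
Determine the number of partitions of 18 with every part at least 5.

9

Listing the qualifying partitions of 18:
18
13, 5
12, 6
11, 7
10, 8
9, 9
8, 5, 5
7, 6, 5
6, 6, 6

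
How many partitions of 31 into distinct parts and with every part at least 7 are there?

18

The partitions of 31 that satisfy the conditions:
31
24,7
23,8
22,9
21,10
20,11
19,12
18,13
17,14
16,15
16,8,7
15,9,7
14,10,7
14,9,8
13,11,7
13,10,8
12,11,8
12,10,9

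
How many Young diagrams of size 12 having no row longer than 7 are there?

65

There are too many to list fully; the first 12 (by largest part) are:
5,7
1,4,7
2,3,7
1,1,3,7
1,2,2,7
1,1,1,2,7
1,1,1,1,1,7
6,6
1,5,6
2,4,6
1,1,4,6
3,3,6
…and 53 more, for 65 total.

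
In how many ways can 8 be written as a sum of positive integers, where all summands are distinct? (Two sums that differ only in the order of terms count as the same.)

6

Listing the qualifying partitions of 8:
8
1+7
2+6
3+5
1+2+5
1+3+4
That's 6 in total.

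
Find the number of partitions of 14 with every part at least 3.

Listing the qualifying partitions of 14:
14
11+3
10+4
9+5
8+6
8+3+3
7+7
7+4+3
6+5+3
6+4+4
5+5+4
5+3+3+3
4+4+3+3

13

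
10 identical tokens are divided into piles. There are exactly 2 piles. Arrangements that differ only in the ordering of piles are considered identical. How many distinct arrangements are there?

5

The partitions of 10 that satisfy the conditions:
9+1
8+2
7+3
6+4
5+5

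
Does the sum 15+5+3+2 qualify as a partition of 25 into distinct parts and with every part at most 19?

The parts sum to 25, and the condition 'all summands are distinct' holds; the condition 'no summand exceeds 19' holds.

Yes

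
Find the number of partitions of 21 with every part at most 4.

Systematic enumeration (by largest part, then next-largest, …) yields 120.

120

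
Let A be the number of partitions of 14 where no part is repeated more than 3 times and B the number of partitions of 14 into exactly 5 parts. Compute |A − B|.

Partitions of 14 where no part is repeated more than 3 times: 82.
Partitions of 14 into exactly 5 parts: 23.
|82 − 23| = 59.

59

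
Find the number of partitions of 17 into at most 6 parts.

Direct enumeration gives 163 partitions.

163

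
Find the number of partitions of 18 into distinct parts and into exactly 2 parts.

8

The partitions of 18 that satisfy the conditions:
1, 17
2, 16
3, 15
4, 14
5, 13
6, 12
7, 11
8, 10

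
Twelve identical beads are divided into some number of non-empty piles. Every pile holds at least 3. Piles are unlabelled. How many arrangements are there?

9

Listing the qualifying partitions of 12:
12
9,3
8,4
7,5
6,6
6,3,3
5,4,3
4,4,4
3,3,3,3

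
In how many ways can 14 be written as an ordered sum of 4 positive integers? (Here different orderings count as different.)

Equivalently, choose which 3 of the 13 gaps become plus signs: C(13,3) = 286.

286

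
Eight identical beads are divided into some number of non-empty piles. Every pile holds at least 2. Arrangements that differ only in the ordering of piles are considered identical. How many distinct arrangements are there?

7

Enumerating:
8
2, 6
3, 5
4, 4
2, 2, 4
2, 3, 3
2, 2, 2, 2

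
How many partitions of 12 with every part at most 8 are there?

A partial list (first 12 by largest part):
8, 4
8, 3, 1
8, 2, 2
8, 2, 1, 1
8, 1, 1, 1, 1
7, 5
7, 4, 1
7, 3, 2
7, 3, 1, 1
7, 2, 2, 1
7, 2, 1, 1, 1
7, 1, 1, 1, 1, 1
…and 58 more, for 70 total.

70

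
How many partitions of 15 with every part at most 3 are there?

A partial list (first 12 by largest part):
3 + 3 + 3 + 3 + 3
3 + 3 + 3 + 3 + 2 + 1
3 + 3 + 3 + 3 + 1 + 1 + 1
3 + 3 + 3 + 2 + 2 + 2
3 + 3 + 3 + 2 + 2 + 1 + 1
3 + 3 + 3 + 2 + 1 + 1 + 1 + 1
3 + 3 + 3 + 1 + 1 + 1 + 1 + 1 + 1
3 + 3 + 2 + 2 + 2 + 2 + 1
3 + 3 + 2 + 2 + 2 + 1 + 1 + 1
3 + 3 + 2 + 2 + 1 + 1 + 1 + 1 + 1
3 + 3 + 2 + 1 + 1 + 1 + 1 + 1 + 1 + 1
3 + 3 + 1 + 1 + 1 + 1 + 1 + 1 + 1 + 1 + 1
…and 15 more, for 27 total.

27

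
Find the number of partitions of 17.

297

Enumerating by decreasing first part gives 297 partitions in all.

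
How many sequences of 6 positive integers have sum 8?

21

Equivalently, choose which 5 of the 7 gaps become plus signs: C(7,5) = 21.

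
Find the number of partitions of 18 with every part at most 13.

Enumerating by decreasing first part gives 373 partitions in all.

373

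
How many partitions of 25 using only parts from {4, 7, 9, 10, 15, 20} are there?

Listing the qualifying partitions of 25:
15+10
10+7+4+4
9+9+7
9+4+4+4+4
7+7+7+4

5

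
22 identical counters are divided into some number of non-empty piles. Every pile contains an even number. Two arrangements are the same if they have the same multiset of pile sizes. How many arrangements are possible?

There are too many to list fully; the first 12 (by largest part) are:
22
2 + 20
4 + 18
2 + 2 + 18
6 + 16
2 + 4 + 16
2 + 2 + 2 + 16
8 + 14
2 + 6 + 14
4 + 4 + 14
2 + 2 + 4 + 14
2 + 2 + 2 + 2 + 14
…and 44 more, for 56 total.

56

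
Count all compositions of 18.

There are 17 gaps and each independently is a cut or not, giving 2^17 = 131072.

131072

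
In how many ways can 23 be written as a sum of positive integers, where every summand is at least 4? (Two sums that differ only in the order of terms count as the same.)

39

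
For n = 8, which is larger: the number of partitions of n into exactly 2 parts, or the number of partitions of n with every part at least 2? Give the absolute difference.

Partitions of 8 into exactly 2 parts: 4.
Partitions of 8 with every part at least 2: 7.
|4 − 7| = 3.

3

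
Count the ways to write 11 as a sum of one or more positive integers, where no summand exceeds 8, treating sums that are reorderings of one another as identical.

52

There are too many to list fully; the first 12 (by largest part) are:
8 + 3
8 + 2 + 1
8 + 1 + 1 + 1
7 + 4
7 + 3 + 1
7 + 2 + 2
7 + 2 + 1 + 1
7 + 1 + 1 + 1 + 1
6 + 5
6 + 4 + 1
6 + 3 + 2
6 + 3 + 1 + 1
…and 40 more, for 52 total.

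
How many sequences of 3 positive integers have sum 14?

78

By stars and bars with positive parts, the count is C(13,2) = 78.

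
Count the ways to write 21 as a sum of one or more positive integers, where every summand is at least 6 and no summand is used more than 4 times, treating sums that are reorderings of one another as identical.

9

Enumerating:
21
15 + 6
14 + 7
13 + 8
12 + 9
11 + 10
9 + 6 + 6
8 + 7 + 6
7 + 7 + 7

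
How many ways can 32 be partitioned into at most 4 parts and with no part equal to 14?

314

Counting exhaustively, 314 partitions satisfy the conditions.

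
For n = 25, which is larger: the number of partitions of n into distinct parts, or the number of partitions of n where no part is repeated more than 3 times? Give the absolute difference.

734

Partitions of 25 into distinct parts: 142.
Partitions of 25 where no part is repeated more than 3 times: 876.
|142 − 876| = 734.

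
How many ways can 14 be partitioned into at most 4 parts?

47

A partial list (first 12 by largest part):
14
13 + 1
12 + 2
12 + 1 + 1
11 + 3
11 + 2 + 1
11 + 1 + 1 + 1
10 + 4
10 + 3 + 1
10 + 2 + 2
10 + 2 + 1 + 1
9 + 5
…and 35 more, for 47 total.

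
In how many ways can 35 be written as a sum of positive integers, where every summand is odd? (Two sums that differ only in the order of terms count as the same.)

Direct enumeration gives 585 partitions.

585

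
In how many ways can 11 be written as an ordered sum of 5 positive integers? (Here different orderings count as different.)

Equivalently, choose which 4 of the 10 gaps become plus signs: C(10,4) = 210.

210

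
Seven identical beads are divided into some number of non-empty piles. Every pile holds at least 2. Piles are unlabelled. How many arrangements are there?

4

Enumerating:
7
5 + 2
4 + 3
3 + 2 + 2
That's 4 in total.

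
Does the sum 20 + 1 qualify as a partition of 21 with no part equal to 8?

Yes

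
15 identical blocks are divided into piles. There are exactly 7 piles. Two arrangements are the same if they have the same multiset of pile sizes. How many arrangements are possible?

21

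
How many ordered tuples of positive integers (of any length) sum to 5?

Each of the 4 gaps between 5 units is either a break or not: 2^4 = 16.

16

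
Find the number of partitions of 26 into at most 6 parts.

Counting exhaustively, 709 partitions satisfy the conditions.

709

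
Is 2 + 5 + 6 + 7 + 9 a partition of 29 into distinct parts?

The parts sum to 29, and the condition 'all summands are distinct' holds.

Yes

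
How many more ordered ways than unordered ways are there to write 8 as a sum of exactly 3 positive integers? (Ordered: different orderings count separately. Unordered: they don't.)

16

Compositions: C(7,2) = 21.
Partitions of 8 into exactly 3 parts: 5.
Difference: 21 − 5 = 16.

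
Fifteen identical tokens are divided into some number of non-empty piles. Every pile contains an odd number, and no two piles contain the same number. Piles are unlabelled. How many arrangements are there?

They are:
15
1+3+11
1+5+9
3+5+7
That's 4 in total.

4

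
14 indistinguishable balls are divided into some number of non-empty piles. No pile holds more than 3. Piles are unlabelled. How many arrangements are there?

24

Listing the qualifying partitions of 14:
3,3,3,3,2
3,3,3,3,1,1
3,3,3,2,2,1
3,3,3,2,1,1,1
3,3,3,1,1,1,1,1
3,3,2,2,2,2
3,3,2,2,2,1,1
3,3,2,2,1,1,1,1
3,3,2,1,1,1,1,1,1
3,3,1,1,1,1,1,1,1,1
3,2,2,2,2,2,1
3,2,2,2,2,1,1,1
3,2,2,2,1,1,1,1,1
3,2,2,1,1,1,1,1,1,1
3,2,1,1,1,1,1,1,1,1,1
3,1,1,1,1,1,1,1,1,1,1,1
2,2,2,2,2,2,2
2,2,2,2,2,2,1,1
2,2,2,2,2,1,1,1,1
2,2,2,2,1,1,1,1,1,1
2,2,2,1,1,1,1,1,1,1,1
2,2,1,1,1,1,1,1,1,1,1,1
2,1,1,1,1,1,1,1,1,1,1,1,1
1,1,1,1,1,1,1,1,1,1,1,1,1,1
Counting gives 24.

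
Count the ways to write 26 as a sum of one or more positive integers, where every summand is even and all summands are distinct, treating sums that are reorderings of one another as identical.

18

The partitions of 26 that satisfy the conditions:
26
24 + 2
22 + 4
20 + 6
20 + 4 + 2
18 + 8
18 + 6 + 2
16 + 10
16 + 8 + 2
16 + 6 + 4
14 + 12
14 + 10 + 2
14 + 8 + 4
14 + 6 + 4 + 2
12 + 10 + 4
12 + 8 + 6
12 + 8 + 4 + 2
10 + 8 + 6 + 2
Counting gives 18.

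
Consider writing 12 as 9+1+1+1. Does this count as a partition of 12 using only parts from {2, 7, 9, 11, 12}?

The parts sum to 12, and the condition 'each summand belongs to {2, 7, 9, 11, 12}' is violated.

No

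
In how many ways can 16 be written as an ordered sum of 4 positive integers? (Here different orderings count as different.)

By stars and bars with positive parts, the count is C(15,3) = 455.

455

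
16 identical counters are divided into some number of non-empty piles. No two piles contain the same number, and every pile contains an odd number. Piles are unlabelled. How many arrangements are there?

The partitions of 16 that satisfy the conditions:
1+15
3+13
5+11
7+9
1+3+5+7
That's 5 in total.

5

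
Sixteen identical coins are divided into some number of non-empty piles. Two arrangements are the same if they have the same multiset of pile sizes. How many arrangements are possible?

Systematic enumeration (by largest part, then next-largest, …) yields 231.

231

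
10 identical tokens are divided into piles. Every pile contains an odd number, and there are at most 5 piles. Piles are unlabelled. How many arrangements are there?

They are:
9,1
7,3
7,1,1,1
5,5
5,3,1,1
3,3,3,1
That's 6 in total.

6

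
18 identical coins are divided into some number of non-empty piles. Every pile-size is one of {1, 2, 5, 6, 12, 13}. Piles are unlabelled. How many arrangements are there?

53

There are too many to list fully; the first 12 (by largest part) are:
13, 5
13, 2, 2, 1
13, 2, 1, 1, 1
13, 1, 1, 1, 1, 1
12, 6
12, 5, 1
12, 2, 2, 2
12, 2, 2, 1, 1
12, 2, 1, 1, 1, 1
12, 1, 1, 1, 1, 1, 1
6, 6, 6
6, 6, 5, 1
…and 41 more, for 53 total.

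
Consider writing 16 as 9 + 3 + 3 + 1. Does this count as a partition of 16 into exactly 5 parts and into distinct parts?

The parts sum to 16, and the condition 'there are exactly 5 summands' is violated.

No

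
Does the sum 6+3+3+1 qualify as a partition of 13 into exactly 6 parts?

The parts sum to 13, and the condition 'there are exactly 6 summands' is violated.

No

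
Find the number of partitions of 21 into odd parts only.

76

Enumerating by decreasing first part gives 76 partitions in all.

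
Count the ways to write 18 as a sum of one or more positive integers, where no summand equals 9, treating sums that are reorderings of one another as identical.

Systematic enumeration (by largest part, then next-largest, …) yields 355.

355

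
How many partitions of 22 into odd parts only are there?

89

Direct enumeration gives 89 partitions.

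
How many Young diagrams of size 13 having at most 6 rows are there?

71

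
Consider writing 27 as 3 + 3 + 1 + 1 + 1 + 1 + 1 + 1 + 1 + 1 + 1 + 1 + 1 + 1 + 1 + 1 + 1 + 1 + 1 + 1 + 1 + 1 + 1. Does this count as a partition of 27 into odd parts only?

The parts sum to 27, and the condition 'every summand is odd' holds.

Yes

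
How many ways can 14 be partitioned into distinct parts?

22

Listing the qualifying partitions of 14:
14
13 + 1
12 + 2
11 + 3
11 + 2 + 1
10 + 4
10 + 3 + 1
9 + 5
9 + 4 + 1
9 + 3 + 2
8 + 6
8 + 5 + 1
8 + 4 + 2
8 + 3 + 2 + 1
7 + 6 + 1
7 + 5 + 2
7 + 4 + 3
7 + 4 + 2 + 1
6 + 5 + 3
6 + 5 + 2 + 1
6 + 4 + 3 + 1
5 + 4 + 3 + 2
That's 22 in total.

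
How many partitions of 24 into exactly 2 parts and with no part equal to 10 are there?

11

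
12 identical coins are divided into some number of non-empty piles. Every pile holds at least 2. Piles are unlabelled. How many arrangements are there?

21

Listing the qualifying partitions of 12:
12
10+2
9+3
8+4
8+2+2
7+5
7+3+2
6+6
6+4+2
6+3+3
6+2+2+2
5+5+2
5+4+3
5+3+2+2
4+4+4
4+4+2+2
4+3+3+2
4+2+2+2+2
3+3+3+3
3+3+2+2+2
2+2+2+2+2+2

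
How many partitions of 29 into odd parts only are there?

256

A full systematic count gives 256.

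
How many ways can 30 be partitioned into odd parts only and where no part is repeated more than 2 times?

60

A partial list (first 12 by largest part):
1 + 29
3 + 27
5 + 25
1 + 1 + 3 + 25
7 + 23
1 + 1 + 5 + 23
1 + 3 + 3 + 23
9 + 21
1 + 1 + 7 + 21
1 + 3 + 5 + 21
11 + 19
1 + 1 + 9 + 19
…and 48 more, for 60 total.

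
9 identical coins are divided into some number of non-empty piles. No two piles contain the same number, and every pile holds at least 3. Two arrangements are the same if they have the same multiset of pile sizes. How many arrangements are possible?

3

They are:
9
6+3
5+4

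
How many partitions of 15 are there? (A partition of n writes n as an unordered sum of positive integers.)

Enumerating by decreasing first part gives 176 partitions in all.

176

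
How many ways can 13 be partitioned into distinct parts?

18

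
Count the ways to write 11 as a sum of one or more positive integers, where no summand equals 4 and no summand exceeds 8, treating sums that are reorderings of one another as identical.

37

A partial list (first 12 by largest part):
8,3
8,2,1
8,1,1,1
7,3,1
7,2,2
7,2,1,1
7,1,1,1,1
6,5
6,3,2
6,3,1,1
6,2,2,1
6,2,1,1,1
…and 25 more, for 37 total.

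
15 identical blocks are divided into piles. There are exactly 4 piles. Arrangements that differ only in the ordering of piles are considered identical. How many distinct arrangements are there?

There are too many to list fully; the first 12 (by largest part) are:
12 + 1 + 1 + 1
11 + 2 + 1 + 1
10 + 3 + 1 + 1
10 + 2 + 2 + 1
9 + 4 + 1 + 1
9 + 3 + 2 + 1
9 + 2 + 2 + 2
8 + 5 + 1 + 1
8 + 4 + 2 + 1
8 + 3 + 3 + 1
8 + 3 + 2 + 2
7 + 6 + 1 + 1
…and 15 more, for 27 total.

27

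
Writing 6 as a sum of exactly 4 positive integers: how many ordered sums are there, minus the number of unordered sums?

Compositions: C(5,3) = 10.
Partitions of 6 into exactly 4 parts: 2.
Difference: 10 − 2 = 8.

8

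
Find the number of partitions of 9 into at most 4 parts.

18

Listing the qualifying partitions of 9:
9
1 + 8
2 + 7
1 + 1 + 7
3 + 6
1 + 2 + 6
1 + 1 + 1 + 6
4 + 5
1 + 3 + 5
2 + 2 + 5
1 + 1 + 2 + 5
1 + 4 + 4
2 + 3 + 4
1 + 1 + 3 + 4
1 + 2 + 2 + 4
3 + 3 + 3
1 + 2 + 3 + 3
2 + 2 + 2 + 3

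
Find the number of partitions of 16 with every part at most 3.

There are too many to list fully; the first 12 (by largest part) are:
1, 3, 3, 3, 3, 3
2, 2, 3, 3, 3, 3
1, 1, 2, 3, 3, 3, 3
1, 1, 1, 1, 3, 3, 3, 3
1, 2, 2, 2, 3, 3, 3
1, 1, 1, 2, 2, 3, 3, 3
1, 1, 1, 1, 1, 2, 3, 3, 3
1, 1, 1, 1, 1, 1, 1, 3, 3, 3
2, 2, 2, 2, 2, 3, 3
1, 1, 2, 2, 2, 2, 3, 3
1, 1, 1, 1, 2, 2, 2, 3, 3
1, 1, 1, 1, 1, 1, 2, 2, 3, 3
…and 18 more, for 30 total.

30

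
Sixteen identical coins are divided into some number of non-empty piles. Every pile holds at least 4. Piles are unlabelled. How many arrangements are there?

11

Enumerating:
16
4,12
5,11
6,10
7,9
8,8
4,4,8
4,5,7
4,6,6
5,5,6
4,4,4,4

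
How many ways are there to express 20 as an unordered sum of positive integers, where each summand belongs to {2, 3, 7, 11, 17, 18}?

The partitions of 20 that satisfy the conditions:
18,2
17,3
11,7,2
11,3,3,3
11,3,2,2,2
7,7,3,3
7,7,2,2,2
7,3,3,3,2,2
7,3,2,2,2,2,2
3,3,3,3,3,3,2
3,3,3,3,2,2,2,2
3,3,2,2,2,2,2,2,2
2,2,2,2,2,2,2,2,2,2
That's 13 in total.

13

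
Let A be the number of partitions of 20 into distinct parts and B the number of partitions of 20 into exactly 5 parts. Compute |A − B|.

Partitions of 20 into distinct parts: 64.
Partitions of 20 into exactly 5 parts: 84.
|64 − 84| = 20.

20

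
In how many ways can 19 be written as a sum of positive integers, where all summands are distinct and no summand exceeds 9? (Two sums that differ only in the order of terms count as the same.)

21

They are:
9+8+2
9+7+3
9+7+2+1
9+6+4
9+6+3+1
9+5+4+1
9+5+3+2
9+4+3+2+1
8+7+4
8+7+3+1
8+6+5
8+6+4+1
8+6+3+2
8+5+4+2
8+5+3+2+1
7+6+5+1
7+6+4+2
7+6+3+2+1
7+5+4+3
7+5+4+2+1
6+5+4+3+1
That's 21 in total.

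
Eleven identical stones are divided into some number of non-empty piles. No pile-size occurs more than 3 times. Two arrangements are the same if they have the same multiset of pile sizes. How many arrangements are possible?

38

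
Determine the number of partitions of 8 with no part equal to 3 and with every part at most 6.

13

The partitions of 8 that satisfy the conditions:
6 + 2
6 + 1 + 1
5 + 2 + 1
5 + 1 + 1 + 1
4 + 4
4 + 2 + 2
4 + 2 + 1 + 1
4 + 1 + 1 + 1 + 1
2 + 2 + 2 + 2
2 + 2 + 2 + 1 + 1
2 + 2 + 1 + 1 + 1 + 1
2 + 1 + 1 + 1 + 1 + 1 + 1
1 + 1 + 1 + 1 + 1 + 1 + 1 + 1
Counting gives 13.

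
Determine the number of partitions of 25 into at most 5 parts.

Systematic enumeration (by largest part, then next-largest, …) yields 377.

377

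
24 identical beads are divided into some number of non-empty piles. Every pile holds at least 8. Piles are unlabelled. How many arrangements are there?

Enumerating:
24
16,8
15,9
14,10
13,11
12,12
8,8,8
That's 7 in total.

7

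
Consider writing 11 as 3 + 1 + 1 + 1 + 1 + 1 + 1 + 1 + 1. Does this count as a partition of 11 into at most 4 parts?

The parts sum to 11, and the condition 'there are at most 4 summands' is violated.

No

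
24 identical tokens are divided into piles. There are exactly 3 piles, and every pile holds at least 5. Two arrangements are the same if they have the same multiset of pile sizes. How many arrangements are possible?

They are:
14 + 5 + 5
13 + 6 + 5
12 + 7 + 5
12 + 6 + 6
11 + 8 + 5
11 + 7 + 6
10 + 9 + 5
10 + 8 + 6
10 + 7 + 7
9 + 9 + 6
9 + 8 + 7
8 + 8 + 8
That's 12 in total.

12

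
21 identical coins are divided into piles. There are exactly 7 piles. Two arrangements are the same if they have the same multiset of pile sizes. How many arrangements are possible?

105

A full systematic count gives 105.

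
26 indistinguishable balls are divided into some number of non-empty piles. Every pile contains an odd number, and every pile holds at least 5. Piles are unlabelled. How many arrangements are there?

They are:
21, 5
19, 7
17, 9
15, 11
13, 13
11, 5, 5, 5
9, 7, 5, 5
7, 7, 7, 5

8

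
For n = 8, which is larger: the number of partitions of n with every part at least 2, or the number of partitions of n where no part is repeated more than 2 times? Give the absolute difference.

6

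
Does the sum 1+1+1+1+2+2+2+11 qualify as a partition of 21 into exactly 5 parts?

The parts sum to 21, and the condition 'there are exactly 5 summands' is violated.

No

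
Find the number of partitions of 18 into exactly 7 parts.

49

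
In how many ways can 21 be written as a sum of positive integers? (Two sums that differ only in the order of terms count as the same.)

There are 792 such partitions.

792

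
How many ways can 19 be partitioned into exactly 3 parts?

30

There are too many to list fully; the first 12 (by largest part) are:
17,1,1
16,2,1
15,3,1
15,2,2
14,4,1
14,3,2
13,5,1
13,4,2
13,3,3
12,6,1
12,5,2
12,4,3
…and 18 more, for 30 total.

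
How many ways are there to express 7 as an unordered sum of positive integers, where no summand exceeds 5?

13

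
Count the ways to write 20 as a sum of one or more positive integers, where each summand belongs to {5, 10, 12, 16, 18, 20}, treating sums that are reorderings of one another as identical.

They are:
20
10+10
10+5+5
5+5+5+5

4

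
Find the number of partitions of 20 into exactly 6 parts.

90

Direct enumeration gives 90 partitions.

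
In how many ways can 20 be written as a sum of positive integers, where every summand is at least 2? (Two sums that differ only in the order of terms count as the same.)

137

There are 137 such partitions.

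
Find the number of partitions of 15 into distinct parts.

There are too many to list fully; the first 12 (by largest part) are:
15
14, 1
13, 2
12, 3
12, 2, 1
11, 4
11, 3, 1
10, 5
10, 4, 1
10, 3, 2
9, 6
9, 5, 1
…and 15 more, for 27 total.

27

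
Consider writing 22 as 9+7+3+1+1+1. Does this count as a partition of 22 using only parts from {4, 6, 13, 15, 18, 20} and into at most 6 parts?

The parts sum to 22, and the condition 'each summand belongs to {4, 6, 13, 15, 18, 20}' is violated.

No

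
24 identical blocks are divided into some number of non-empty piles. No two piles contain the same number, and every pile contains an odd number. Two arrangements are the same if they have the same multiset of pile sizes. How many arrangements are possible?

11

The partitions of 24 that satisfy the conditions:
23,1
21,3
19,5
17,7
15,9
15,5,3,1
13,11
13,7,3,1
11,9,3,1
11,7,5,1
9,7,5,3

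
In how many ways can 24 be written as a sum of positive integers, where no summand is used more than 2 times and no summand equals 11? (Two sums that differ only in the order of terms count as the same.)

387

Counting exhaustively, 387 partitions satisfy the conditions.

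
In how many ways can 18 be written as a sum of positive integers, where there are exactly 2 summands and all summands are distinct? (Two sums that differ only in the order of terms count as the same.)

Listing the qualifying partitions of 18:
1+17
2+16
3+15
4+14
5+13
6+12
7+11
8+10
That's 8 in total.

8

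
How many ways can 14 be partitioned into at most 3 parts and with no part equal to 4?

The partitions of 14 that satisfy the conditions:
14
1, 13
2, 12
1, 1, 12
3, 11
1, 2, 11
1, 3, 10
2, 2, 10
5, 9
2, 3, 9
6, 8
1, 5, 8
3, 3, 8
7, 7
1, 6, 7
2, 5, 7
2, 6, 6
3, 5, 6
Counting gives 18.

18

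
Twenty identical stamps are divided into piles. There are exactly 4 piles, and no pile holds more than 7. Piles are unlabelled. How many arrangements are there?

Enumerating:
7+7+5+1
7+7+4+2
7+7+3+3
7+6+6+1
7+6+5+2
7+6+4+3
7+5+5+3
7+5+4+4
6+6+6+2
6+6+5+3
6+6+4+4
6+5+5+4
5+5+5+5

13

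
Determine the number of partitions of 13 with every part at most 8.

Enumerating by decreasing first part gives 89 partitions in all.

89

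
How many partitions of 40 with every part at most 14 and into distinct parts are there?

Systematic enumeration (by largest part, then next-largest, …) yields 302.

302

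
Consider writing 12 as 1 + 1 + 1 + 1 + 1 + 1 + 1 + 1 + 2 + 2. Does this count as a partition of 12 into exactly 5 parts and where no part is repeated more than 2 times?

The parts sum to 12, and the condition 'there are exactly 5 summands' is violated.

No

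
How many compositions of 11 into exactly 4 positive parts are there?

120

Place 3 bars in the 10 internal gaps of a row of 11 dots: C(10,3) = 120.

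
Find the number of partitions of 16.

Enumerating by decreasing first part gives 231 partitions in all.

231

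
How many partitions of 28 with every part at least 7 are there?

Enumerating:
28
7,21
8,20
9,19
10,18
11,17
12,16
13,15
14,14
7,7,14
7,8,13
7,9,12
8,8,12
7,10,11
8,9,11
8,10,10
9,9,10
7,7,7,7

18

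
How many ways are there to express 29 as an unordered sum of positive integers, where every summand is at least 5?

There are too many to list fully; the first 12 (by largest part) are:
29
24+5
23+6
22+7
21+8
20+9
19+10
19+5+5
18+11
18+6+5
17+12
17+7+5
…and 46 more, for 58 total.

58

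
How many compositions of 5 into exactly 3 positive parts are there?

A composition of 5 into 3 positive parts is chosen by placing 2 dividers among the 4 gaps between 5 units: C(4,2) = 6.

6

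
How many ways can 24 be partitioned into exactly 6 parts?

Direct enumeration gives 199 partitions.

199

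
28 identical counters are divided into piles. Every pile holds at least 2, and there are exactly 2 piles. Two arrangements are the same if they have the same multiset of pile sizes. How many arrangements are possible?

The partitions of 28 that satisfy the conditions:
26,2
25,3
24,4
23,5
22,6
21,7
20,8
19,9
18,10
17,11
16,12
15,13
14,14
That's 13 in total.

13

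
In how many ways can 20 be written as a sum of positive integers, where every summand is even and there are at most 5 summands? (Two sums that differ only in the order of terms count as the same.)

30

A partial list (first 12 by largest part):
20
2+18
4+16
2+2+16
6+14
2+4+14
2+2+2+14
8+12
2+6+12
4+4+12
2+2+4+12
2+2+2+2+12
…and 18 more, for 30 total.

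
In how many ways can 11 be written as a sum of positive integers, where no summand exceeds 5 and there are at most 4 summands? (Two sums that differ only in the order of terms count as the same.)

11

Enumerating:
5+5+1
5+4+2
5+4+1+1
5+3+3
5+3+2+1
5+2+2+2
4+4+3
4+4+2+1
4+3+3+1
4+3+2+2
3+3+3+2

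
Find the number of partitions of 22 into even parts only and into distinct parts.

The partitions of 22 that satisfy the conditions:
22
20, 2
18, 4
16, 6
16, 4, 2
14, 8
14, 6, 2
12, 10
12, 8, 2
12, 6, 4
10, 8, 4
10, 6, 4, 2
Counting gives 12.

12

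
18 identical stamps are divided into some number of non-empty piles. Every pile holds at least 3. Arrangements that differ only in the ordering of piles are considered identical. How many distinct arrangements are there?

33

There are too many to list fully; the first 12 (by largest part) are:
18
15, 3
14, 4
13, 5
12, 6
12, 3, 3
11, 7
11, 4, 3
10, 8
10, 5, 3
10, 4, 4
9, 9
…and 21 more, for 33 total.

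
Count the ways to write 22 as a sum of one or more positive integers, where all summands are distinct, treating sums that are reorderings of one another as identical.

89

Counting exhaustively, 89 partitions satisfy the conditions.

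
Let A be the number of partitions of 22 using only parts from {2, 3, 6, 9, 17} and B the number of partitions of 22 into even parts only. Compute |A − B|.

41

Partitions of 22 using only parts from {2, 3, 6, 9, 17}: 15.
Partitions of 22 into even parts only: 56.
|15 − 56| = 41.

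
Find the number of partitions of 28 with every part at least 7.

Enumerating:
28
21,7
20,8
19,9
18,10
17,11
16,12
15,13
14,14
14,7,7
13,8,7
12,9,7
12,8,8
11,10,7
11,9,8
10,10,8
10,9,9
7,7,7,7

18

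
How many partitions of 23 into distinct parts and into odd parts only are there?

9

The partitions of 23 that satisfy the conditions:
23
1, 3, 19
1, 5, 17
1, 7, 15
3, 5, 15
1, 9, 13
3, 7, 13
3, 9, 11
5, 7, 11
That's 9 in total.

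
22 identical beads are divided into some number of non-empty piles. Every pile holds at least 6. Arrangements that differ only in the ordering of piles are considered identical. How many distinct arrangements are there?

They are:
22
16,6
15,7
14,8
13,9
12,10
11,11
10,6,6
9,7,6
8,8,6
8,7,7

11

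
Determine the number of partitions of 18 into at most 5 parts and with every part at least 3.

32

A partial list (first 12 by largest part):
18
15 + 3
14 + 4
13 + 5
12 + 6
12 + 3 + 3
11 + 7
11 + 4 + 3
10 + 8
10 + 5 + 3
10 + 4 + 4
9 + 9
…and 20 more, for 32 total.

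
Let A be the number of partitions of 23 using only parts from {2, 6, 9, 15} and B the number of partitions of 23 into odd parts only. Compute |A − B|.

99

Partitions of 23 using only parts from {2, 6, 9, 15}: 5.
Partitions of 23 into odd parts only: 104.
|5 − 104| = 99.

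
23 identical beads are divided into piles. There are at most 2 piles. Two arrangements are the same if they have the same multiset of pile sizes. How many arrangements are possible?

12

They are:
23
22 + 1
21 + 2
20 + 3
19 + 4
18 + 5
17 + 6
16 + 7
15 + 8
14 + 9
13 + 10
12 + 11
That's 12 in total.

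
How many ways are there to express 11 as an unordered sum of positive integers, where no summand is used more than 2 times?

There are too many to list fully; the first 12 (by largest part) are:
11
10,1
9,2
9,1,1
8,3
8,2,1
7,4
7,3,1
7,2,2
7,2,1,1
6,5
6,4,1
…and 15 more, for 27 total.

27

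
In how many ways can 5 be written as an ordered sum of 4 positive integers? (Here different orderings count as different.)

4

By stars and bars with positive parts, the count is C(4,3) = 4.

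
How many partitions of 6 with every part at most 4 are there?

They are:
4,2
4,1,1
3,3
3,2,1
3,1,1,1
2,2,2
2,2,1,1
2,1,1,1,1
1,1,1,1,1,1

9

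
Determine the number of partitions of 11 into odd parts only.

Listing the qualifying partitions of 11:
11
1+1+9
1+3+7
1+1+1+1+7
1+5+5
3+3+5
1+1+1+3+5
1+1+1+1+1+1+5
1+1+3+3+3
1+1+1+1+1+3+3
1+1+1+1+1+1+1+1+3
1+1+1+1+1+1+1+1+1+1+1

12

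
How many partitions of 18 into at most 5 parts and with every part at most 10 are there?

103

A full systematic count gives 103.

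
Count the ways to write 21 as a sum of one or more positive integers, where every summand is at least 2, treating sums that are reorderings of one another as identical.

165

A full systematic count gives 165.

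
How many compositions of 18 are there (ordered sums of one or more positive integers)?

131072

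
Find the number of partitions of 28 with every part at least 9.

They are:
28
19, 9
18, 10
17, 11
16, 12
15, 13
14, 14
10, 9, 9
Counting gives 8.

8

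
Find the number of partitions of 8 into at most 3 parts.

They are:
8
7 + 1
6 + 2
6 + 1 + 1
5 + 3
5 + 2 + 1
4 + 4
4 + 3 + 1
4 + 2 + 2
3 + 3 + 2

10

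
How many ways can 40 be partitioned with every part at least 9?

39

A partial list (first 12 by largest part):
40
31, 9
30, 10
29, 11
28, 12
27, 13
26, 14
25, 15
24, 16
23, 17
22, 18
22, 9, 9
…and 27 more, for 39 total.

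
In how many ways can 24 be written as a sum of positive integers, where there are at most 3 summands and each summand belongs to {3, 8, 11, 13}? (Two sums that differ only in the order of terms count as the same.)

They are:
11, 13
3, 8, 13
8, 8, 8
That's 3 in total.

3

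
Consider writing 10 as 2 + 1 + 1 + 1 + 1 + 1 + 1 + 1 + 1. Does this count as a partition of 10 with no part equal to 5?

Yes

The parts sum to 10, and the condition 'no summand equals 5' holds.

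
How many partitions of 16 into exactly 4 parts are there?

34

There are too many to list fully; the first 12 (by largest part) are:
13 + 1 + 1 + 1
12 + 2 + 1 + 1
11 + 3 + 1 + 1
11 + 2 + 2 + 1
10 + 4 + 1 + 1
10 + 3 + 2 + 1
10 + 2 + 2 + 2
9 + 5 + 1 + 1
9 + 4 + 2 + 1
9 + 3 + 3 + 1
9 + 3 + 2 + 2
8 + 6 + 1 + 1
…and 22 more, for 34 total.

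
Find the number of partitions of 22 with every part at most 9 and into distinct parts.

23

Listing the qualifying partitions of 22:
9, 8, 5
9, 8, 4, 1
9, 8, 3, 2
9, 7, 6
9, 7, 5, 1
9, 7, 4, 2
9, 7, 3, 2, 1
9, 6, 5, 2
9, 6, 4, 3
9, 6, 4, 2, 1
9, 5, 4, 3, 1
8, 7, 6, 1
8, 7, 5, 2
8, 7, 4, 3
8, 7, 4, 2, 1
8, 6, 5, 3
8, 6, 5, 2, 1
8, 6, 4, 3, 1
8, 5, 4, 3, 2
7, 6, 5, 4
7, 6, 5, 3, 1
7, 6, 4, 3, 2
7, 5, 4, 3, 2, 1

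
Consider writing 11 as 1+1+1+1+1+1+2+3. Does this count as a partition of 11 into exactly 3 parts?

No

The parts sum to 11, and the condition 'there are exactly 3 summands' is violated.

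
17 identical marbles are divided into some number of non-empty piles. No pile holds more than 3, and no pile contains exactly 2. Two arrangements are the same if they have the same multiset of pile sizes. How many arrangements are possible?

Enumerating:
3,3,3,3,3,1,1
3,3,3,3,1,1,1,1,1
3,3,3,1,1,1,1,1,1,1,1
3,3,1,1,1,1,1,1,1,1,1,1,1
3,1,1,1,1,1,1,1,1,1,1,1,1,1,1
1,1,1,1,1,1,1,1,1,1,1,1,1,1,1,1,1

6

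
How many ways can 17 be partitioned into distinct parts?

A partial list (first 12 by largest part):
17
16, 1
15, 2
14, 3
14, 2, 1
13, 4
13, 3, 1
12, 5
12, 4, 1
12, 3, 2
11, 6
11, 5, 1
…and 26 more, for 38 total.

38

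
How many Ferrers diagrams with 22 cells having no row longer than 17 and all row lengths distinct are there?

Enumerating by decreasing first part gives 82 partitions in all.

82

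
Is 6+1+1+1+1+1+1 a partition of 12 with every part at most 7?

Yes

The parts sum to 12, and the condition 'no summand exceeds 7' holds.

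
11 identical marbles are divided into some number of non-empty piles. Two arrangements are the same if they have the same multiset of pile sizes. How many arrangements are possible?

There are too many to list fully; the first 12 (by largest part) are:
11
10+1
9+2
9+1+1
8+3
8+2+1
8+1+1+1
7+4
7+3+1
7+2+2
7+2+1+1
7+1+1+1+1
…and 44 more, for 56 total.

56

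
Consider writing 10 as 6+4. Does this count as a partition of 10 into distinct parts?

Yes

The parts sum to 10, and the condition 'all summands are distinct' holds.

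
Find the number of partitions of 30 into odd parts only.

Systematic enumeration (by largest part, then next-largest, …) yields 296.

296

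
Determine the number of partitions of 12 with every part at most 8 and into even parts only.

9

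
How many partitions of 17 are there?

Direct enumeration gives 297 partitions.

297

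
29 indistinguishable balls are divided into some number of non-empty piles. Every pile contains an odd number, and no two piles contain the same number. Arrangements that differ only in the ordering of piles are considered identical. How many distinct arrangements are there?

The partitions of 29 that satisfy the conditions:
29
1, 3, 25
1, 5, 23
1, 7, 21
3, 5, 21
1, 9, 19
3, 7, 19
1, 11, 17
3, 9, 17
5, 7, 17
1, 13, 15
3, 11, 15
5, 9, 15
5, 11, 13
7, 9, 13
1, 3, 5, 7, 13
1, 3, 5, 9, 11

17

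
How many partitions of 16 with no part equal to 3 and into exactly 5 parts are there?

19

The partitions of 16 that satisfy the conditions:
12, 1, 1, 1, 1
11, 2, 1, 1, 1
10, 2, 2, 1, 1
9, 4, 1, 1, 1
9, 2, 2, 2, 1
8, 5, 1, 1, 1
8, 4, 2, 1, 1
8, 2, 2, 2, 2
7, 6, 1, 1, 1
7, 5, 2, 1, 1
7, 4, 2, 2, 1
6, 6, 2, 1, 1
6, 5, 2, 2, 1
6, 4, 4, 1, 1
6, 4, 2, 2, 2
5, 5, 4, 1, 1
5, 5, 2, 2, 2
5, 4, 4, 2, 1
4, 4, 4, 2, 2
Counting gives 19.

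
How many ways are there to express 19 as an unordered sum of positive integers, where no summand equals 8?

434

Enumerating by decreasing first part gives 434 partitions in all.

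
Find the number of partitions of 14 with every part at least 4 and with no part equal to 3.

7

Enumerating:
14
4,10
5,9
6,8
7,7
4,4,6
4,5,5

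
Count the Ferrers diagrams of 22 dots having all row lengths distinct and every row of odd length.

Enumerating:
21, 1
19, 3
17, 5
15, 7
13, 9
13, 5, 3, 1
11, 7, 3, 1
9, 7, 5, 1
That's 8 in total.

8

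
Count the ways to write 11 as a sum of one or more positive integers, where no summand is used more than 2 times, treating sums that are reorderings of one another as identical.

27

There are too many to list fully; the first 12 (by largest part) are:
11
1, 10
2, 9
1, 1, 9
3, 8
1, 2, 8
4, 7
1, 3, 7
2, 2, 7
1, 1, 2, 7
5, 6
1, 4, 6
…and 15 more, for 27 total.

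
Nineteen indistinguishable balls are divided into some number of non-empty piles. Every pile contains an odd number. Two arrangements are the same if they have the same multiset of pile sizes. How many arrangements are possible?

54

There are too many to list fully; the first 12 (by largest part) are:
19
17 + 1 + 1
15 + 3 + 1
15 + 1 + 1 + 1 + 1
13 + 5 + 1
13 + 3 + 3
13 + 3 + 1 + 1 + 1
13 + 1 + 1 + 1 + 1 + 1 + 1
11 + 7 + 1
11 + 5 + 3
11 + 5 + 1 + 1 + 1
11 + 3 + 3 + 1 + 1
…and 42 more, for 54 total.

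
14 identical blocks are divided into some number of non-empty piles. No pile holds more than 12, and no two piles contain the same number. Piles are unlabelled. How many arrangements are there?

20

The partitions of 14 that satisfy the conditions:
2+12
3+11
1+2+11
4+10
1+3+10
5+9
1+4+9
2+3+9
6+8
1+5+8
2+4+8
1+2+3+8
1+6+7
2+5+7
3+4+7
1+2+4+7
3+5+6
1+2+5+6
1+3+4+6
2+3+4+5
Counting gives 20.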